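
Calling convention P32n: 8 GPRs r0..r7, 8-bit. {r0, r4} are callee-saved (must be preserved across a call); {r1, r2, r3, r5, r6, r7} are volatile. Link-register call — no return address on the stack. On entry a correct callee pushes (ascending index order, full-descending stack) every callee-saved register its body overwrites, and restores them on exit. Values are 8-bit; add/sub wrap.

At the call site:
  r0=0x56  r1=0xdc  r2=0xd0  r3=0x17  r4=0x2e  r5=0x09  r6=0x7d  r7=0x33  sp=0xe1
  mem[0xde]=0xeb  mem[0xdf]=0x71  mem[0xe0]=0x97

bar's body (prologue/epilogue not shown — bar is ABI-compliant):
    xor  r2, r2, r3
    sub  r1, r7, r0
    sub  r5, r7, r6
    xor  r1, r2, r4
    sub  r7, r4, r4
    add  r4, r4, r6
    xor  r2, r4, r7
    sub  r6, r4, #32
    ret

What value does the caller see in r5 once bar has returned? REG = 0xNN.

REG = 0xb6

prologue: push r4 -> mem[0xe0]=0x2e, sp=0xe0
body[0] xor  r2, r2, r3 -> r2=0xc7
body[1] sub  r1, r7, r0 -> r1=0xdd
body[2] sub  r5, r7, r6 -> r5=0xb6
body[3] xor  r1, r2, r4 -> r1=0xe9
body[4] sub  r7, r4, r4 -> r7=0x00
body[5] add  r4, r4, r6 -> r4=0xab
body[6] xor  r2, r4, r7 -> r2=0xab
body[7] sub  r6, r4, #32 -> r6=0x8b
epilogue: pop r4=0x2e, sp=0xe1
r5 is caller-saved -> body value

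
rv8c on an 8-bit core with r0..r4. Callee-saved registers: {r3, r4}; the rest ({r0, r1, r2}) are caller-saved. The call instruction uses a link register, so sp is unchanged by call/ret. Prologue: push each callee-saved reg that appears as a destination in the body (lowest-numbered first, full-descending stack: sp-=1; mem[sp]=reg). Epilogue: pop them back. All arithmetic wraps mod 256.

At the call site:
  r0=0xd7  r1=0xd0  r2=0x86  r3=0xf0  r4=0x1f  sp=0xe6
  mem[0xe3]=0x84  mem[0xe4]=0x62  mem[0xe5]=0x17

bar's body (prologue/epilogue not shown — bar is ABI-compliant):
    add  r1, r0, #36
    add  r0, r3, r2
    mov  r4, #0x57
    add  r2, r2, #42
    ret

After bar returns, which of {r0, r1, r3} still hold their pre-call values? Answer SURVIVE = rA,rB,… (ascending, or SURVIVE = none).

prologue: push r4 -> mem[0xe5]=0x1f, sp=0xe5
body[0] add  r1, r0, #36 -> r1=0xfb
body[1] add  r0, r3, r2 -> r0=0x76
body[2] mov  r4, #0x57 -> r4=0x57
body[3] add  r2, r2, #42 -> r2=0xb0
epilogue: pop r4=0x1f, sp=0xe6
r0: caller-saved, written=True
r1: caller-saved, written=True
r3: callee-saved, written=False

SURVIVE = r3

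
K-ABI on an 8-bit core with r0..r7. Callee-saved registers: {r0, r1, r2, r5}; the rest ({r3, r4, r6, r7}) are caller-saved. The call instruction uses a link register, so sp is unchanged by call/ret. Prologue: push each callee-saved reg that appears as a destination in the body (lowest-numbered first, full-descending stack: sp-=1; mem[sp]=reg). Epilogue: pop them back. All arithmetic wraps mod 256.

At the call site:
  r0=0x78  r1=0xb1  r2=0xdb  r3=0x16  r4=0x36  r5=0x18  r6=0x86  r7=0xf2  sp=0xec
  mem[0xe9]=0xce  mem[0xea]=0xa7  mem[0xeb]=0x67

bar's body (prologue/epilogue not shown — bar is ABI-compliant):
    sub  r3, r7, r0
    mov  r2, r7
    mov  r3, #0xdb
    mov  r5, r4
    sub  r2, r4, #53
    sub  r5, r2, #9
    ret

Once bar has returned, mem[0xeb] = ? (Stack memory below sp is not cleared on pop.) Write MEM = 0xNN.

prologue: push r2 -> mem[0xeb]=0xdb, sp=0xeb
prologue: push r5 -> mem[0xea]=0x18, sp=0xea
body[0] sub  r3, r7, r0 -> r3=0x7a
body[1] mov  r2, r7 -> r2=0xf2
body[2] mov  r3, #0xdb -> r3=0xdb
body[3] mov  r5, r4 -> r5=0x36
body[4] sub  r2, r4, #53 -> r2=0x01
body[5] sub  r5, r2, #9 -> r5=0xf8
epilogue: pop r5=0x18, sp=0xeb
epilogue: pop r2=0xdb, sp=0xec
prologue pushed ['r2', 'r5'] at ['0xeb', '0xea']

MEM = 0xdb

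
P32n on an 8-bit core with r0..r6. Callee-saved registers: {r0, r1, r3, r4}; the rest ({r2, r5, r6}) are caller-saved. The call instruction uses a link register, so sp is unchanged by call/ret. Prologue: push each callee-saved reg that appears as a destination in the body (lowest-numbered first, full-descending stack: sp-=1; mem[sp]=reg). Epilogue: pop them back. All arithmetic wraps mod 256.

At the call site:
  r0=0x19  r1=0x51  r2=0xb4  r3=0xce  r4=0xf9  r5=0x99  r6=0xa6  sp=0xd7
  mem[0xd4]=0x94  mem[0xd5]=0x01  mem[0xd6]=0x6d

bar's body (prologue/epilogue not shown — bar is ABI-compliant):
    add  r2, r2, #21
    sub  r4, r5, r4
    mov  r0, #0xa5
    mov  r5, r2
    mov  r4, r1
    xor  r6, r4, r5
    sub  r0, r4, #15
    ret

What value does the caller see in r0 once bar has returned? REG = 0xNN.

REG = 0x19

prologue: push r0 -> mem[0xd6]=0x19, sp=0xd6
prologue: push r4 -> mem[0xd5]=0xf9, sp=0xd5
body[0] add  r2, r2, #21 -> r2=0xc9
body[1] sub  r4, r5, r4 -> r4=0xa0
body[2] mov  r0, #0xa5 -> r0=0xa5
body[3] mov  r5, r2 -> r5=0xc9
body[4] mov  r4, r1 -> r4=0x51
body[5] xor  r6, r4, r5 -> r6=0x98
body[6] sub  r0, r4, #15 -> r0=0x42
epilogue: pop r4=0xf9, sp=0xd6
epilogue: pop r0=0x19, sp=0xd7
r0 is callee-saved -> restored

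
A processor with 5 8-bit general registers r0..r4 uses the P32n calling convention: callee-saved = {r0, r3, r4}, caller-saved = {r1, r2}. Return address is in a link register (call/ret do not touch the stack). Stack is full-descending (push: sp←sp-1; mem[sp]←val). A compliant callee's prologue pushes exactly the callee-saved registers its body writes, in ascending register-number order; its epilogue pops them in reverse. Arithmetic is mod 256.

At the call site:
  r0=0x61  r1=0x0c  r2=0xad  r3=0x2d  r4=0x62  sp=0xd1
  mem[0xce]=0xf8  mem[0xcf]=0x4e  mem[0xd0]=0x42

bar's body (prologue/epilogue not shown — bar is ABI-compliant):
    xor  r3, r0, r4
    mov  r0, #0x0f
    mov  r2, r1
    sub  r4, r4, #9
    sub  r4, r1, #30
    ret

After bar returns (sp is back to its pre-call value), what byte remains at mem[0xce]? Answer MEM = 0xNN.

prologue: push r0 → mem[0xd0]=0x61, sp=0xd0
prologue: push r3 → mem[0xcf]=0x2d, sp=0xcf
prologue: push r4 → mem[0xce]=0x62, sp=0xce
body[0] xor  r3, r0, r4 → r3=0x03
body[1] mov  r0, #0x0f → r0=0x0f
body[2] mov  r2, r1 → r2=0x0c
body[3] sub  r4, r4, #9 → r4=0x59
body[4] sub  r4, r1, #30 → r4=0xee
epilogue: pop r4=0x62, sp=0xcf
epilogue: pop r3=0x2d, sp=0xd0
epilogue: pop r0=0x61, sp=0xd1
prologue pushed ['r0', 'r3', 'r4'] at ['0xd0', '0xcf', '0xce']

MEM = 0x62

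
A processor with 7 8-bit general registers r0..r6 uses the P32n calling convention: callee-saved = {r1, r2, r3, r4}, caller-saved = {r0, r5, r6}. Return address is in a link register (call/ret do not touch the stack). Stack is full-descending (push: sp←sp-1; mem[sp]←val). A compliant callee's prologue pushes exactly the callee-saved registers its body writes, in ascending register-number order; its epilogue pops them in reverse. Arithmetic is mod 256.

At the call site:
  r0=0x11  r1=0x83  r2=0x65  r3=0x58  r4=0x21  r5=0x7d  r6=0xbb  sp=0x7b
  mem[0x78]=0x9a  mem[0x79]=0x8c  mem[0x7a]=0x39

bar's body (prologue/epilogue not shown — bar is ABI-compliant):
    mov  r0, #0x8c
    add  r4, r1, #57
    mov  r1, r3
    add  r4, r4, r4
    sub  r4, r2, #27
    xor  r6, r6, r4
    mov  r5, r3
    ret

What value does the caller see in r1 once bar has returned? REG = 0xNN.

REG = 0x83

prologue: push r1 → mem[0x7a]=0x83, sp=0x7a
prologue: push r4 → mem[0x79]=0x21, sp=0x79
body[0] mov  r0, #0x8c → r0=0x8c
body[1] add  r4, r1, #57 → r4=0xbc
body[2] mov  r1, r3 → r1=0x58
body[3] add  r4, r4, r4 → r4=0x78
body[4] sub  r4, r2, #27 → r4=0x4a
body[5] xor  r6, r6, r4 → r6=0xf1
body[6] mov  r5, r3 → r5=0x58
epilogue: pop r4=0x21, sp=0x7a
epilogue: pop r1=0x83, sp=0x7b
r1 is callee-saved → restored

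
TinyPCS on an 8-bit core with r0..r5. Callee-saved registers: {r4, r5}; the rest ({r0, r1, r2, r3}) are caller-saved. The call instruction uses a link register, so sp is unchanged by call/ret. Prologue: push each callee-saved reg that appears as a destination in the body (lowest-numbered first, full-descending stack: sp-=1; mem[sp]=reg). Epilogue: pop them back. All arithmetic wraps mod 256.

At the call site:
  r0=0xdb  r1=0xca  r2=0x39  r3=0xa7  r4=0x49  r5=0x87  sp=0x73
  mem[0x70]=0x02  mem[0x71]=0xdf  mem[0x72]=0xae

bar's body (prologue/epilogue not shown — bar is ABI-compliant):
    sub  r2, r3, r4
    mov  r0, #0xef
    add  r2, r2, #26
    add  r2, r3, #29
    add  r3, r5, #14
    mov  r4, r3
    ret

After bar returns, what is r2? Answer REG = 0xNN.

prologue: push r4 -> mem[0x72]=0x49, sp=0x72
body[0] sub  r2, r3, r4 -> r2=0x5e
body[1] mov  r0, #0xef -> r0=0xef
body[2] add  r2, r2, #26 -> r2=0x78
body[3] add  r2, r3, #29 -> r2=0xc4
body[4] add  r3, r5, #14 -> r3=0x95
body[5] mov  r4, r3 -> r4=0x95
epilogue: pop r4=0x49, sp=0x73
r2 is caller-saved -> body value

REG = 0xc4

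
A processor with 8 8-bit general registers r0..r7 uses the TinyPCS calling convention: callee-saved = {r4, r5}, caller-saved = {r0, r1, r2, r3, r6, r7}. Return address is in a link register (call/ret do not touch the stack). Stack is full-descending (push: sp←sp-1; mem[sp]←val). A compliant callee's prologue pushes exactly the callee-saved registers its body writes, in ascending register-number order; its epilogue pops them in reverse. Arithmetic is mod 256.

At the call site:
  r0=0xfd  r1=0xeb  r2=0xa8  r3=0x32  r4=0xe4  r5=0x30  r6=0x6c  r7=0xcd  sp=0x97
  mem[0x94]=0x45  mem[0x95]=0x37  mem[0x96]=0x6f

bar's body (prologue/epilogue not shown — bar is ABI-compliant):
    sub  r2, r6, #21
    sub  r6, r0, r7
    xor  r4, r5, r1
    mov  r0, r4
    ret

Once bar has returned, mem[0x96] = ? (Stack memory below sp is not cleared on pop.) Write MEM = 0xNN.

MEM = 0xe4

prologue: push r4 -> mem[0x96]=0xe4, sp=0x96
body[0] sub  r2, r6, #21 -> r2=0x57
body[1] sub  r6, r0, r7 -> r6=0x30
body[2] xor  r4, r5, r1 -> r4=0xdb
body[3] mov  r0, r4 -> r0=0xdb
epilogue: pop r4=0xe4, sp=0x97
prologue pushed ['r4'] at ['0x96']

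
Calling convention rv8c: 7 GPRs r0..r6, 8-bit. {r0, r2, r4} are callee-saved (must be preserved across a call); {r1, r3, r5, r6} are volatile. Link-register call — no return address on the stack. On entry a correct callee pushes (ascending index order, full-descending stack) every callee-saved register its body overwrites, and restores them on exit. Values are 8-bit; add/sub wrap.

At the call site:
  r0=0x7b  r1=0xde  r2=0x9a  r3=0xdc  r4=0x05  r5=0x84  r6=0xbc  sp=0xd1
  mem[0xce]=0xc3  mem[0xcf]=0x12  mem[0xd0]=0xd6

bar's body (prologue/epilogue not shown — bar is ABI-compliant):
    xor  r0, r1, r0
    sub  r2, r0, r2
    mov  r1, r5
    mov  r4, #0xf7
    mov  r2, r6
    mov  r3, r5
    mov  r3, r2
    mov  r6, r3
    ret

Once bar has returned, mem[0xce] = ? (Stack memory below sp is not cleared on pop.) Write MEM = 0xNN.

MEM = 0x05

prologue: push r0 → mem[0xd0]=0x7b, sp=0xd0
prologue: push r2 → mem[0xcf]=0x9a, sp=0xcf
prologue: push r4 → mem[0xce]=0x05, sp=0xce
body[0] xor  r0, r1, r0 → r0=0xa5
body[1] sub  r2, r0, r2 → r2=0x0b
body[2] mov  r1, r5 → r1=0x84
body[3] mov  r4, #0xf7 → r4=0xf7
body[4] mov  r2, r6 → r2=0xbc
body[5] mov  r3, r5 → r3=0x84
body[6] mov  r3, r2 → r3=0xbc
body[7] mov  r6, r3 → r6=0xbc
epilogue: pop r4=0x05, sp=0xcf
epilogue: pop r2=0x9a, sp=0xd0
epilogue: pop r0=0x7b, sp=0xd1
prologue pushed ['r0', 'r2', 'r4'] at ['0xd0', '0xcf', '0xce']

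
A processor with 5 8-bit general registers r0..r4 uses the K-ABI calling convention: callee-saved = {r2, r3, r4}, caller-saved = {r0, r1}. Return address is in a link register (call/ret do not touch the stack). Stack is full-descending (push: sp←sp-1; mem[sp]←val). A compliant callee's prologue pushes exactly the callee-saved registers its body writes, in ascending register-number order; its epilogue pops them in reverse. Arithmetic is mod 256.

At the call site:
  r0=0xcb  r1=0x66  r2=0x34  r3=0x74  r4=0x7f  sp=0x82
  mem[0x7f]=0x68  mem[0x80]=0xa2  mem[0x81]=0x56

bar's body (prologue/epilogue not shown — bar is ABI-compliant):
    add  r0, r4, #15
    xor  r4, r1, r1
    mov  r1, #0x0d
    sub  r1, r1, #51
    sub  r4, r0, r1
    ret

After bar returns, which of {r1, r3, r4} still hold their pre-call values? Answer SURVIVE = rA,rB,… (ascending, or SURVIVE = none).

prologue: push r4 -> mem[0x81]=0x7f, sp=0x81
body[0] add  r0, r4, #15 -> r0=0x8e
body[1] xor  r4, r1, r1 -> r4=0x00
body[2] mov  r1, #0x0d -> r1=0x0d
body[3] sub  r1, r1, #51 -> r1=0xda
body[4] sub  r4, r0, r1 -> r4=0xb4
epilogue: pop r4=0x7f, sp=0x82
r1: caller-saved, written=True
r3: callee-saved, written=False
r4: callee-saved, written=True

SURVIVE = r3,r4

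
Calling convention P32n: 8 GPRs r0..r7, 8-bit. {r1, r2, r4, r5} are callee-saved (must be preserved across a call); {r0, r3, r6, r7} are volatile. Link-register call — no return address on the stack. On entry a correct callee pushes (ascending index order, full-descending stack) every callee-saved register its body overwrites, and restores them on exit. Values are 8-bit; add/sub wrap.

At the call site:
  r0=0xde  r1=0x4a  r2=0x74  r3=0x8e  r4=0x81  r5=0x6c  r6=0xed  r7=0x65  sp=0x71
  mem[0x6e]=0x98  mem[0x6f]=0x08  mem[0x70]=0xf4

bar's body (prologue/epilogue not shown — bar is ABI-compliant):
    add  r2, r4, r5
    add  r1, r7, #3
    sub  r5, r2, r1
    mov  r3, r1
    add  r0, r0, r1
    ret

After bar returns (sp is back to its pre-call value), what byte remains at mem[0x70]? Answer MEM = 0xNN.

MEM = 0x4a

prologue: push r1 → mem[0x70]=0x4a, sp=0x70
prologue: push r2 → mem[0x6f]=0x74, sp=0x6f
prologue: push r5 → mem[0x6e]=0x6c, sp=0x6e
body[0] add  r2, r4, r5 → r2=0xed
body[1] add  r1, r7, #3 → r1=0x68
body[2] sub  r5, r2, r1 → r5=0x85
body[3] mov  r3, r1 → r3=0x68
body[4] add  r0, r0, r1 → r0=0x46
epilogue: pop r5=0x6c, sp=0x6f
epilogue: pop r2=0x74, sp=0x70
epilogue: pop r1=0x4a, sp=0x71
prologue pushed ['r1', 'r2', 'r5'] at ['0x70', '0x6f', '0x6e']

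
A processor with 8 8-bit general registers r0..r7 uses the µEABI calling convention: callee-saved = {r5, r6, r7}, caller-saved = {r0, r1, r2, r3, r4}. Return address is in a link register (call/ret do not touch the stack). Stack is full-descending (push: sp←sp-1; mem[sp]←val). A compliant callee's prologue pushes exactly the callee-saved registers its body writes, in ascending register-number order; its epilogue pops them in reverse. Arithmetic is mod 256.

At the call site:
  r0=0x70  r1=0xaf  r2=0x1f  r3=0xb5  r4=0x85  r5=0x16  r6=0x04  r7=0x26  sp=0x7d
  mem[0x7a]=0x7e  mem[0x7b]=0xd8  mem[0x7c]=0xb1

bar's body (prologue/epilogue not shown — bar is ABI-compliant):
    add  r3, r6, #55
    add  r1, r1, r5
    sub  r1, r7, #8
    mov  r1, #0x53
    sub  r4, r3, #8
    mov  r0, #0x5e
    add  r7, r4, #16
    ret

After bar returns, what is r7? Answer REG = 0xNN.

prologue: push r7 -> mem[0x7c]=0x26, sp=0x7c
body[0] add  r3, r6, #55 -> r3=0x3b
body[1] add  r1, r1, r5 -> r1=0xc5
body[2] sub  r1, r7, #8 -> r1=0x1e
body[3] mov  r1, #0x53 -> r1=0x53
body[4] sub  r4, r3, #8 -> r4=0x33
body[5] mov  r0, #0x5e -> r0=0x5e
body[6] add  r7, r4, #16 -> r7=0x43
epilogue: pop r7=0x26, sp=0x7d
r7 is callee-saved -> restored

REG = 0x26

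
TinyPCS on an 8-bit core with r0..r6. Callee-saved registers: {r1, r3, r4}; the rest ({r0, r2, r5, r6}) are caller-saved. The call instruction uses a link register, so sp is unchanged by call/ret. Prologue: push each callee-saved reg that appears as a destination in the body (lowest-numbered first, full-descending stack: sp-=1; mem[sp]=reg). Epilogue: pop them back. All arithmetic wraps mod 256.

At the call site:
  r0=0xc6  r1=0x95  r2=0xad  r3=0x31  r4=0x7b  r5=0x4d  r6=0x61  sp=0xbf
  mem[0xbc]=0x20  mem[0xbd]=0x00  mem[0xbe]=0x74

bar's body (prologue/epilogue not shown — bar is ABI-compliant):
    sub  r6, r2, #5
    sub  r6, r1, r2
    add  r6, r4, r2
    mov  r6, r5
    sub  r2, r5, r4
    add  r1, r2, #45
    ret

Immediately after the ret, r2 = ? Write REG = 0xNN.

prologue: push r1 → mem[0xbe]=0x95, sp=0xbe
body[0] sub  r6, r2, #5 → r6=0xa8
body[1] sub  r6, r1, r2 → r6=0xe8
body[2] add  r6, r4, r2 → r6=0x28
body[3] mov  r6, r5 → r6=0x4d
body[4] sub  r2, r5, r4 → r2=0xd2
body[5] add  r1, r2, #45 → r1=0xff
epilogue: pop r1=0x95, sp=0xbf
r2 is caller-saved → body value

REG = 0xd2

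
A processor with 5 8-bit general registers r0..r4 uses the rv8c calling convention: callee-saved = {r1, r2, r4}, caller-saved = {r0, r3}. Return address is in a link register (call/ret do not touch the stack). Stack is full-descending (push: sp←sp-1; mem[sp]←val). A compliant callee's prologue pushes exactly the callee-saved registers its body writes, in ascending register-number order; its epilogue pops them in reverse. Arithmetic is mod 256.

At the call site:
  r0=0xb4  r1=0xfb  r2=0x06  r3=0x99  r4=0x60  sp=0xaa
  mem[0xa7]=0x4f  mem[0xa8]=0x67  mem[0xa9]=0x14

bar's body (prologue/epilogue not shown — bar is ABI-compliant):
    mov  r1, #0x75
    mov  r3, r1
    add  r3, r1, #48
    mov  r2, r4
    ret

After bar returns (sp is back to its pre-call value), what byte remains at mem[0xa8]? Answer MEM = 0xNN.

MEM = 0x06

prologue: push r1 -> mem[0xa9]=0xfb, sp=0xa9
prologue: push r2 -> mem[0xa8]=0x06, sp=0xa8
body[0] mov  r1, #0x75 -> r1=0x75
body[1] mov  r3, r1 -> r3=0x75
body[2] add  r3, r1, #48 -> r3=0xa5
body[3] mov  r2, r4 -> r2=0x60
epilogue: pop r2=0x06, sp=0xa9
epilogue: pop r1=0xfb, sp=0xaa
prologue pushed ['r1', 'r2'] at ['0xa9', '0xa8']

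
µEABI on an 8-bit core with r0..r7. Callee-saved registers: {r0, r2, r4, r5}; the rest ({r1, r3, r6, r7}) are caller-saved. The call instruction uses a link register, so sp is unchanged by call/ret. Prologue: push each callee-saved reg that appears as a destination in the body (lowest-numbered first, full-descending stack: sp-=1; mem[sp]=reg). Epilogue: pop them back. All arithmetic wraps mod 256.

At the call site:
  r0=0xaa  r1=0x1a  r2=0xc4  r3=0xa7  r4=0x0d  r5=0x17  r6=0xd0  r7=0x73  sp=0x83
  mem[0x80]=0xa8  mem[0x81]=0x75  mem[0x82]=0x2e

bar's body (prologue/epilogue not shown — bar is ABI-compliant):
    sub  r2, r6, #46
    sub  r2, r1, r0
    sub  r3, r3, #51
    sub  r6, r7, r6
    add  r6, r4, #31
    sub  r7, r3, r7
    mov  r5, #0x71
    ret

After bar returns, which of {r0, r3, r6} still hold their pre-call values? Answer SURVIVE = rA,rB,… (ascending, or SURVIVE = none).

prologue: push r2 -> mem[0x82]=0xc4, sp=0x82
prologue: push r5 -> mem[0x81]=0x17, sp=0x81
body[0] sub  r2, r6, #46 -> r2=0xa2
body[1] sub  r2, r1, r0 -> r2=0x70
body[2] sub  r3, r3, #51 -> r3=0x74
body[3] sub  r6, r7, r6 -> r6=0xa3
body[4] add  r6, r4, #31 -> r6=0x2c
body[5] sub  r7, r3, r7 -> r7=0x01
body[6] mov  r5, #0x71 -> r5=0x71
epilogue: pop r5=0x17, sp=0x82
epilogue: pop r2=0xc4, sp=0x83
r0: callee-saved, written=False
r3: caller-saved, written=True
r6: caller-saved, written=True

SURVIVE = r0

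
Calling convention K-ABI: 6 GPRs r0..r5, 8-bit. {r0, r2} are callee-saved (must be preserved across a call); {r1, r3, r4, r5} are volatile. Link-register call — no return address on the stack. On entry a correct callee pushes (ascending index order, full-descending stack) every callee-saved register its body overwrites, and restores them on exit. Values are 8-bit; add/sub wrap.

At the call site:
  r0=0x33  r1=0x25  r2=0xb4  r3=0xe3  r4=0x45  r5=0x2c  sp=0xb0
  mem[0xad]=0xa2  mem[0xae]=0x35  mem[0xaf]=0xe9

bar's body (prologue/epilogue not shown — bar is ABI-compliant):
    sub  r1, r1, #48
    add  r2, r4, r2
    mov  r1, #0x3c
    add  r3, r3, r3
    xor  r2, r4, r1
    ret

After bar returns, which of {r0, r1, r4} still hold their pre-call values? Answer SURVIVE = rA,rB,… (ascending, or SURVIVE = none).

SURVIVE = r0,r4

prologue: push r2 -> mem[0xaf]=0xb4, sp=0xaf
body[0] sub  r1, r1, #48 -> r1=0xf5
body[1] add  r2, r4, r2 -> r2=0xf9
body[2] mov  r1, #0x3c -> r1=0x3c
body[3] add  r3, r3, r3 -> r3=0xc6
body[4] xor  r2, r4, r1 -> r2=0x79
epilogue: pop r2=0xb4, sp=0xb0
r0: callee-saved, written=False
r1: caller-saved, written=True
r4: caller-saved, written=False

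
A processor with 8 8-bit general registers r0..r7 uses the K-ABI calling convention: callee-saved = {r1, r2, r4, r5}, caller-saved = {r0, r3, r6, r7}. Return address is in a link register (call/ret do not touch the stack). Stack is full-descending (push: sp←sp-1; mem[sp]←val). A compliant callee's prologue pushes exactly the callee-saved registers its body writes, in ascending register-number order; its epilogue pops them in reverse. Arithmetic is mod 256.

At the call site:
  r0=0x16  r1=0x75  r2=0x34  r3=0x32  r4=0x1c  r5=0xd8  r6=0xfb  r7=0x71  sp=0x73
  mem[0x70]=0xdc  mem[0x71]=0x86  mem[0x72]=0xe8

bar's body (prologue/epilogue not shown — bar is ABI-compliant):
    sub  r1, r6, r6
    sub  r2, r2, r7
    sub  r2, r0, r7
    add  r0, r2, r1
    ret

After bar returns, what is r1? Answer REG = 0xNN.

prologue: push r1 -> mem[0x72]=0x75, sp=0x72
prologue: push r2 -> mem[0x71]=0x34, sp=0x71
body[0] sub  r1, r6, r6 -> r1=0x00
body[1] sub  r2, r2, r7 -> r2=0xc3
body[2] sub  r2, r0, r7 -> r2=0xa5
body[3] add  r0, r2, r1 -> r0=0xa5
epilogue: pop r2=0x34, sp=0x72
epilogue: pop r1=0x75, sp=0x73
r1 is callee-saved -> restored

REG = 0x75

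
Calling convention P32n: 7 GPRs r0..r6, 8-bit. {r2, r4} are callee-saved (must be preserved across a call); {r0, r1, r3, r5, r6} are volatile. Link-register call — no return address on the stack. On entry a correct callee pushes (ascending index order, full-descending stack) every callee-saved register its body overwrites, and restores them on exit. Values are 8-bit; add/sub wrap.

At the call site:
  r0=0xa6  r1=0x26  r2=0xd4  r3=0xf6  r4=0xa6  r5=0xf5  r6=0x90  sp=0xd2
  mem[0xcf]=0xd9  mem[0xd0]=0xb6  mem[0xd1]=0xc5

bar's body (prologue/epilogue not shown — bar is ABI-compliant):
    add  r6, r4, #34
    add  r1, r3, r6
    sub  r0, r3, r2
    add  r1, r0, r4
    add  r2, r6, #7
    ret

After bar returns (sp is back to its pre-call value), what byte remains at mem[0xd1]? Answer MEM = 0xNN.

MEM = 0xd4

prologue: push r2 -> mem[0xd1]=0xd4, sp=0xd1
body[0] add  r6, r4, #34 -> r6=0xc8
body[1] add  r1, r3, r6 -> r1=0xbe
body[2] sub  r0, r3, r2 -> r0=0x22
body[3] add  r1, r0, r4 -> r1=0xc8
body[4] add  r2, r6, #7 -> r2=0xcf
epilogue: pop r2=0xd4, sp=0xd2
prologue pushed ['r2'] at ['0xd1']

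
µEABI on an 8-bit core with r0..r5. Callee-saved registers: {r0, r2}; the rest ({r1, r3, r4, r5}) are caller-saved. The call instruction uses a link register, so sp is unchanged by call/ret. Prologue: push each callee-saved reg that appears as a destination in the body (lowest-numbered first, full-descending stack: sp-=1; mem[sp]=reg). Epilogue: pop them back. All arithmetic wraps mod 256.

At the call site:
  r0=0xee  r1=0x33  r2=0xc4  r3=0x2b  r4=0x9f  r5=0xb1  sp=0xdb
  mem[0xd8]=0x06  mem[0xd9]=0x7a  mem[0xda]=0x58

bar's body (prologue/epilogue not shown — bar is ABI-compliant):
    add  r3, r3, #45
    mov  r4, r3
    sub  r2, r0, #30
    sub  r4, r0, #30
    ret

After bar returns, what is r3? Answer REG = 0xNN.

REG = 0x58

prologue: push r2 -> mem[0xda]=0xc4, sp=0xda
body[0] add  r3, r3, #45 -> r3=0x58
body[1] mov  r4, r3 -> r4=0x58
body[2] sub  r2, r0, #30 -> r2=0xd0
body[3] sub  r4, r0, #30 -> r4=0xd0
epilogue: pop r2=0xc4, sp=0xdb
r3 is caller-saved -> body value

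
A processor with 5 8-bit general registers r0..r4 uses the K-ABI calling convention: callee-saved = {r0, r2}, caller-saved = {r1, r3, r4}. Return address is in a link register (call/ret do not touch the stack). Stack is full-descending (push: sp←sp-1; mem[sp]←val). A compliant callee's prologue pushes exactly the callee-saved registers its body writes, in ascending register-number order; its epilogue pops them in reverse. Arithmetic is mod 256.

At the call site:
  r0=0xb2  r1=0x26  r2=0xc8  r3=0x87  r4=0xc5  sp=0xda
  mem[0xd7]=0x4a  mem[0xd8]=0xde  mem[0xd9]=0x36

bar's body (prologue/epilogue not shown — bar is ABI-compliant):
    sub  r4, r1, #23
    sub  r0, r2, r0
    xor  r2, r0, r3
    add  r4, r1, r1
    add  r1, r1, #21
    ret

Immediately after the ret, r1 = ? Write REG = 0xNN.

prologue: push r0 → mem[0xd9]=0xb2, sp=0xd9
prologue: push r2 → mem[0xd8]=0xc8, sp=0xd8
body[0] sub  r4, r1, #23 → r4=0x0f
body[1] sub  r0, r2, r0 → r0=0x16
body[2] xor  r2, r0, r3 → r2=0x91
body[3] add  r4, r1, r1 → r4=0x4c
body[4] add  r1, r1, #21 → r1=0x3b
epilogue: pop r2=0xc8, sp=0xd9
epilogue: pop r0=0xb2, sp=0xda
r1 is caller-saved → body value

REG = 0x3b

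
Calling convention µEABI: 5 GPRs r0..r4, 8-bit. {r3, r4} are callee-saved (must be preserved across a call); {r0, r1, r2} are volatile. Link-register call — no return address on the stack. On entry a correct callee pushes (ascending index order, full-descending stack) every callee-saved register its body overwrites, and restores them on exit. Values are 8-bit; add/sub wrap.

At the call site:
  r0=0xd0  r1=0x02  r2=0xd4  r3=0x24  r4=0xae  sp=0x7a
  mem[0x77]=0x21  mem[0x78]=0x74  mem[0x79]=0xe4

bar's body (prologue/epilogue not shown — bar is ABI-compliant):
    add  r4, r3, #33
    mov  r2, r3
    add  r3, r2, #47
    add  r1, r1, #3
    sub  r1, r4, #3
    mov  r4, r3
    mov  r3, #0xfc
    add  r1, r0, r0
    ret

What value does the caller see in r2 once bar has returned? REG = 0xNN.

prologue: push r3 -> mem[0x79]=0x24, sp=0x79
prologue: push r4 -> mem[0x78]=0xae, sp=0x78
body[0] add  r4, r3, #33 -> r4=0x45
body[1] mov  r2, r3 -> r2=0x24
body[2] add  r3, r2, #47 -> r3=0x53
body[3] add  r1, r1, #3 -> r1=0x05
body[4] sub  r1, r4, #3 -> r1=0x42
body[5] mov  r4, r3 -> r4=0x53
body[6] mov  r3, #0xfc -> r3=0xfc
body[7] add  r1, r0, r0 -> r1=0xa0
epilogue: pop r4=0xae, sp=0x79
epilogue: pop r3=0x24, sp=0x7a
r2 is caller-saved -> body value

REG = 0x24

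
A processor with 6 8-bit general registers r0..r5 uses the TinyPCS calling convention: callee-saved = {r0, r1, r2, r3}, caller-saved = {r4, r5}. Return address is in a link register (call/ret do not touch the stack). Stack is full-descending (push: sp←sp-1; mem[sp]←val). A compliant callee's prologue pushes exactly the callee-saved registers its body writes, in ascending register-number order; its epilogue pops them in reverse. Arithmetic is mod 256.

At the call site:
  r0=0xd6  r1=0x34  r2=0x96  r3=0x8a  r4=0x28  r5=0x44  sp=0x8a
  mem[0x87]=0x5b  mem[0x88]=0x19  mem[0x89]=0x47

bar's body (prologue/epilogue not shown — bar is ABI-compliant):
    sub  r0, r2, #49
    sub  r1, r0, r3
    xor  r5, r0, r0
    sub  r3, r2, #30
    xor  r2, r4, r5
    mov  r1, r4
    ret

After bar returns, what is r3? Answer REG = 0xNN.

prologue: push r0 -> mem[0x89]=0xd6, sp=0x89
prologue: push r1 -> mem[0x88]=0x34, sp=0x88
prologue: push r2 -> mem[0x87]=0x96, sp=0x87
prologue: push r3 -> mem[0x86]=0x8a, sp=0x86
body[0] sub  r0, r2, #49 -> r0=0x65
body[1] sub  r1, r0, r3 -> r1=0xdb
body[2] xor  r5, r0, r0 -> r5=0x00
body[3] sub  r3, r2, #30 -> r3=0x78
body[4] xor  r2, r4, r5 -> r2=0x28
body[5] mov  r1, r4 -> r1=0x28
epilogue: pop r3=0x8a, sp=0x87
epilogue: pop r2=0x96, sp=0x88
epilogue: pop r1=0x34, sp=0x89
epilogue: pop r0=0xd6, sp=0x8a
r3 is callee-saved -> restored

REG = 0x8a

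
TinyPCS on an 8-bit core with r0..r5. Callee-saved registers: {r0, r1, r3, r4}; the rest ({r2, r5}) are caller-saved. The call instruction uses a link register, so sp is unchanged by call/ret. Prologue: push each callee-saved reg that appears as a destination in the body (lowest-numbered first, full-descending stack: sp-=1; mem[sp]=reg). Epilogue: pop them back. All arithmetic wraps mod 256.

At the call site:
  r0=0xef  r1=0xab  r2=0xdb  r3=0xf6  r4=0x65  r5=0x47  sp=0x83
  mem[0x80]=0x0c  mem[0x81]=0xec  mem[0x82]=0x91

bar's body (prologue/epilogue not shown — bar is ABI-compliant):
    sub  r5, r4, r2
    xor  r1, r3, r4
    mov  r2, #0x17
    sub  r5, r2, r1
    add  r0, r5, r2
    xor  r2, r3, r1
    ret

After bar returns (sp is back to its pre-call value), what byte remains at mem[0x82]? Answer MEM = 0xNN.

prologue: push r0 → mem[0x82]=0xef, sp=0x82
prologue: push r1 → mem[0x81]=0xab, sp=0x81
body[0] sub  r5, r4, r2 → r5=0x8a
body[1] xor  r1, r3, r4 → r1=0x93
body[2] mov  r2, #0x17 → r2=0x17
body[3] sub  r5, r2, r1 → r5=0x84
body[4] add  r0, r5, r2 → r0=0x9b
body[5] xor  r2, r3, r1 → r2=0x65
epilogue: pop r1=0xab, sp=0x82
epilogue: pop r0=0xef, sp=0x83
prologue pushed ['r0', 'r1'] at ['0x82', '0x81']

MEM = 0xef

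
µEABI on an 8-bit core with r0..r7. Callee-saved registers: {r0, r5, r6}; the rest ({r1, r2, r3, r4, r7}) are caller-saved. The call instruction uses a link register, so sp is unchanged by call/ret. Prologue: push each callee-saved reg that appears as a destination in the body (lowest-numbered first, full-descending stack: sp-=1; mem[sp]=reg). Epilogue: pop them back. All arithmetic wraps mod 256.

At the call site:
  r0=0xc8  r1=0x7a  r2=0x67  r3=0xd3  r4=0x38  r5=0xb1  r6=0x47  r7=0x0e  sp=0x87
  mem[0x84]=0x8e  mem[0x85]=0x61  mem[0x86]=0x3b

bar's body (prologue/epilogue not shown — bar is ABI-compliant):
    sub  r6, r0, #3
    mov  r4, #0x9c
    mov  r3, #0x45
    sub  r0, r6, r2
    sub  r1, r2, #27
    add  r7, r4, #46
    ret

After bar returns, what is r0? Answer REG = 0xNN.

REG = 0xc8

prologue: push r0 -> mem[0x86]=0xc8, sp=0x86
prologue: push r6 -> mem[0x85]=0x47, sp=0x85
body[0] sub  r6, r0, #3 -> r6=0xc5
body[1] mov  r4, #0x9c -> r4=0x9c
body[2] mov  r3, #0x45 -> r3=0x45
body[3] sub  r0, r6, r2 -> r0=0x5e
body[4] sub  r1, r2, #27 -> r1=0x4c
body[5] add  r7, r4, #46 -> r7=0xca
epilogue: pop r6=0x47, sp=0x86
epilogue: pop r0=0xc8, sp=0x87
r0 is callee-saved -> restored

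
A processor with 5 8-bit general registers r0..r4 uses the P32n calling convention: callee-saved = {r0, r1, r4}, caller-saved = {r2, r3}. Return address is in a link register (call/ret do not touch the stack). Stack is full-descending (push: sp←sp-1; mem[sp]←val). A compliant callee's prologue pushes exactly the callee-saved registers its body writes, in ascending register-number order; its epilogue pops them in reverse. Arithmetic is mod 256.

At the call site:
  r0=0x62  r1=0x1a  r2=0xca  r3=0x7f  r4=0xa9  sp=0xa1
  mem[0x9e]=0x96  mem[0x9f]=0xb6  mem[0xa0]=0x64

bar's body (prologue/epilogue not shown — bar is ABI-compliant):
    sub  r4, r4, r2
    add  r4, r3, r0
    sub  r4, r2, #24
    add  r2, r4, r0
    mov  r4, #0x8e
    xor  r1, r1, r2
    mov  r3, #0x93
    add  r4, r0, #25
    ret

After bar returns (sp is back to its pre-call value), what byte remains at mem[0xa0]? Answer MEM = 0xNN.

prologue: push r1 → mem[0xa0]=0x1a, sp=0xa0
prologue: push r4 → mem[0x9f]=0xa9, sp=0x9f
body[0] sub  r4, r4, r2 → r4=0xdf
body[1] add  r4, r3, r0 → r4=0xe1
body[2] sub  r4, r2, #24 → r4=0xb2
body[3] add  r2, r4, r0 → r2=0x14
body[4] mov  r4, #0x8e → r4=0x8e
body[5] xor  r1, r1, r2 → r1=0x0e
body[6] mov  r3, #0x93 → r3=0x93
body[7] add  r4, r0, #25 → r4=0x7b
epilogue: pop r4=0xa9, sp=0xa0
epilogue: pop r1=0x1a, sp=0xa1
prologue pushed ['r1', 'r4'] at ['0xa0', '0x9f']

MEM = 0x1a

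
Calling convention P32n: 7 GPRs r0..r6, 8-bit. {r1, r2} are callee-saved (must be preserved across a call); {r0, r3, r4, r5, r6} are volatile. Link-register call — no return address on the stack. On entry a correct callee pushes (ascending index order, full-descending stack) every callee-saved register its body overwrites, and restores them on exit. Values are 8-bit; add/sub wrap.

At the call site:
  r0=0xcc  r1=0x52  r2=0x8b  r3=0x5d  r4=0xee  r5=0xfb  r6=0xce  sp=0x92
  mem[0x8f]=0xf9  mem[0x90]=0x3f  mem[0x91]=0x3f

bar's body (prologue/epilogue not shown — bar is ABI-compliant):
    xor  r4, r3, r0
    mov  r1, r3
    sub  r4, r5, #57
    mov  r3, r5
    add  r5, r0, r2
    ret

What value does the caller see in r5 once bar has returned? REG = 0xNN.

prologue: push r1 → mem[0x91]=0x52, sp=0x91
body[0] xor  r4, r3, r0 → r4=0x91
body[1] mov  r1, r3 → r1=0x5d
body[2] sub  r4, r5, #57 → r4=0xc2
body[3] mov  r3, r5 → r3=0xfb
body[4] add  r5, r0, r2 → r5=0x57
epilogue: pop r1=0x52, sp=0x92
r5 is caller-saved → body value

REG = 0x57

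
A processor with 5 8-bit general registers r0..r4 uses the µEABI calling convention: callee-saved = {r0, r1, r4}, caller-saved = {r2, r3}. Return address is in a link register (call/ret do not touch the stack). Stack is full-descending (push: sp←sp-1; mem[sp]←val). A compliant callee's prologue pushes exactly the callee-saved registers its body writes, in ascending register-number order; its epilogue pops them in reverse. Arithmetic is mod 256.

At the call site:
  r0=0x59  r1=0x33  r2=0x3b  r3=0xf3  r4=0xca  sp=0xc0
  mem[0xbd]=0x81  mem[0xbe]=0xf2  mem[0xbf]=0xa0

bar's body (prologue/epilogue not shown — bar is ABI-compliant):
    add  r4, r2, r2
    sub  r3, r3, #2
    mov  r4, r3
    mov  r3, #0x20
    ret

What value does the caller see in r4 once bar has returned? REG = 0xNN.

REG = 0xca

prologue: push r4 -> mem[0xbf]=0xca, sp=0xbf
body[0] add  r4, r2, r2 -> r4=0x76
body[1] sub  r3, r3, #2 -> r3=0xf1
body[2] mov  r4, r3 -> r4=0xf1
body[3] mov  r3, #0x20 -> r3=0x20
epilogue: pop r4=0xca, sp=0xc0
r4 is callee-saved -> restored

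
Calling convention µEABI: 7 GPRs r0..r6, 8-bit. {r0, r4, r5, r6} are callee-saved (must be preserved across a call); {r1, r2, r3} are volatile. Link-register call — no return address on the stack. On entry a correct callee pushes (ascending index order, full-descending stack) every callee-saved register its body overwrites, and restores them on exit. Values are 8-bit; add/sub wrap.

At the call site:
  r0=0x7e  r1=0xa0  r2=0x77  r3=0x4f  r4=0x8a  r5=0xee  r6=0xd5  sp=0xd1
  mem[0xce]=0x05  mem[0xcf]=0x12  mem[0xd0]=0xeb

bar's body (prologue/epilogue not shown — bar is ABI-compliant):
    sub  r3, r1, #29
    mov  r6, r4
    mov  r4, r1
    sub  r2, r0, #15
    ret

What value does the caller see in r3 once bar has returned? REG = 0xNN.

REG = 0x83

prologue: push r4 -> mem[0xd0]=0x8a, sp=0xd0
prologue: push r6 -> mem[0xcf]=0xd5, sp=0xcf
body[0] sub  r3, r1, #29 -> r3=0x83
body[1] mov  r6, r4 -> r6=0x8a
body[2] mov  r4, r1 -> r4=0xa0
body[3] sub  r2, r0, #15 -> r2=0x6f
epilogue: pop r6=0xd5, sp=0xd0
epilogue: pop r4=0x8a, sp=0xd1
r3 is caller-saved -> body value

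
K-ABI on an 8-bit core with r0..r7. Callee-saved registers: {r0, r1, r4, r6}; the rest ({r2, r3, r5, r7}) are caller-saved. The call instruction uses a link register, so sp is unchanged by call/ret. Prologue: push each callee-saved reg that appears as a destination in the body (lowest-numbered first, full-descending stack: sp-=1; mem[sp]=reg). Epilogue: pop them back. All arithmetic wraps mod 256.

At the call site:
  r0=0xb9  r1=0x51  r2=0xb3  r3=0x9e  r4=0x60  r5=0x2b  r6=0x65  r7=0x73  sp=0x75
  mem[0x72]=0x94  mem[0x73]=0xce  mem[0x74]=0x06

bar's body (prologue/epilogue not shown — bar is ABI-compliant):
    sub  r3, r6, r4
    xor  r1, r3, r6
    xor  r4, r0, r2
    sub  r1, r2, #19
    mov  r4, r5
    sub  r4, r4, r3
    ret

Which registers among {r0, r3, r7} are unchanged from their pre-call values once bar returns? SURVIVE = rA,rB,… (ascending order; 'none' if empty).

SURVIVE = r0,r7

prologue: push r1 -> mem[0x74]=0x51, sp=0x74
prologue: push r4 -> mem[0x73]=0x60, sp=0x73
body[0] sub  r3, r6, r4 -> r3=0x05
body[1] xor  r1, r3, r6 -> r1=0x60
body[2] xor  r4, r0, r2 -> r4=0x0a
body[3] sub  r1, r2, #19 -> r1=0xa0
body[4] mov  r4, r5 -> r4=0x2b
body[5] sub  r4, r4, r3 -> r4=0x26
epilogue: pop r4=0x60, sp=0x74
epilogue: pop r1=0x51, sp=0x75
r0: callee-saved, written=False
r3: caller-saved, written=True
r7: caller-saved, written=False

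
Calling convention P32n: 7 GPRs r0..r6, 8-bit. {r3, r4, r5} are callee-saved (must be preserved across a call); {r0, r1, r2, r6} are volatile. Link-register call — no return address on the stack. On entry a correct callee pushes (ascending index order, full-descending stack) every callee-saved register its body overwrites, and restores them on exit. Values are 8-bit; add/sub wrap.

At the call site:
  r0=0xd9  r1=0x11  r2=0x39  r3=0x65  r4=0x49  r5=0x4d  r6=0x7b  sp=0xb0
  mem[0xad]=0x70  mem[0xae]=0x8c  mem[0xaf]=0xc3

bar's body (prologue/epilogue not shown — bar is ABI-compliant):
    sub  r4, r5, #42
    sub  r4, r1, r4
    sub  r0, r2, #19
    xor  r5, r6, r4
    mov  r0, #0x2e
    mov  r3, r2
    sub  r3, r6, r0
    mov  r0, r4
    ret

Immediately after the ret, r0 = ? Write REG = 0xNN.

prologue: push r3 → mem[0xaf]=0x65, sp=0xaf
prologue: push r4 → mem[0xae]=0x49, sp=0xae
prologue: push r5 → mem[0xad]=0x4d, sp=0xad
body[0] sub  r4, r5, #42 → r4=0x23
body[1] sub  r4, r1, r4 → r4=0xee
body[2] sub  r0, r2, #19 → r0=0x26
body[3] xor  r5, r6, r4 → r5=0x95
body[4] mov  r0, #0x2e → r0=0x2e
body[5] mov  r3, r2 → r3=0x39
body[6] sub  r3, r6, r0 → r3=0x4d
body[7] mov  r0, r4 → r0=0xee
epilogue: pop r5=0x4d, sp=0xae
epilogue: pop r4=0x49, sp=0xaf
epilogue: pop r3=0x65, sp=0xb0
r0 is caller-saved → body value

REG = 0xee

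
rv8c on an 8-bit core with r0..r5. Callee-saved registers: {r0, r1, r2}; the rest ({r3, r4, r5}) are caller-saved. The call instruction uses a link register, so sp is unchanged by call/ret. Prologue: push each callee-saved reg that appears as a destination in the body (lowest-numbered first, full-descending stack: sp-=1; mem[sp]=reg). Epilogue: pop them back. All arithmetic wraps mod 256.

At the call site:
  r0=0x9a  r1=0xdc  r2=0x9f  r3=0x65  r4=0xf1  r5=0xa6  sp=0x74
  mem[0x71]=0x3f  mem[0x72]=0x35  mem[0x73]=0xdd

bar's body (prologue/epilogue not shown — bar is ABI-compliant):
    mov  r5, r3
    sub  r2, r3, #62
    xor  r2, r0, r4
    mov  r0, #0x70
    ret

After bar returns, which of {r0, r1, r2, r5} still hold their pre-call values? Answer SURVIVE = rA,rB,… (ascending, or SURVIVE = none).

prologue: push r0 → mem[0x73]=0x9a, sp=0x73
prologue: push r2 → mem[0x72]=0x9f, sp=0x72
body[0] mov  r5, r3 → r5=0x65
body[1] sub  r2, r3, #62 → r2=0x27
body[2] xor  r2, r0, r4 → r2=0x6b
body[3] mov  r0, #0x70 → r0=0x70
epilogue: pop r2=0x9f, sp=0x73
epilogue: pop r0=0x9a, sp=0x74
r0: callee-saved, written=True
r1: callee-saved, written=False
r2: callee-saved, written=True
r5: caller-saved, written=True

SURVIVE = r0,r1,r2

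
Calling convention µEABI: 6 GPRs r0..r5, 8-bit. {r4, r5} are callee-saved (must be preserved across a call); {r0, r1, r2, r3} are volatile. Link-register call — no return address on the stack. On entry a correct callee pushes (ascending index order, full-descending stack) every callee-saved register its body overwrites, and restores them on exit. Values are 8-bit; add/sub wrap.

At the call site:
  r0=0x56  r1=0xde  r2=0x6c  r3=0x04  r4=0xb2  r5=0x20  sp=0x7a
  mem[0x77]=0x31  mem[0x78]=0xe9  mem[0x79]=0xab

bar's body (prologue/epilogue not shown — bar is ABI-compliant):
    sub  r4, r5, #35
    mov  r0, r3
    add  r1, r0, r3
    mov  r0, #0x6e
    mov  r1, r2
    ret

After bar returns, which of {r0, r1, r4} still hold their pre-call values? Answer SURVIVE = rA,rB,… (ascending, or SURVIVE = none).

SURVIVE = r4

prologue: push r4 → mem[0x79]=0xb2, sp=0x79
body[0] sub  r4, r5, #35 → r4=0xfd
body[1] mov  r0, r3 → r0=0x04
body[2] add  r1, r0, r3 → r1=0x08
body[3] mov  r0, #0x6e → r0=0x6e
body[4] mov  r1, r2 → r1=0x6c
epilogue: pop r4=0xb2, sp=0x7a
r0: caller-saved, written=True
r1: caller-saved, written=True
r4: callee-saved, written=True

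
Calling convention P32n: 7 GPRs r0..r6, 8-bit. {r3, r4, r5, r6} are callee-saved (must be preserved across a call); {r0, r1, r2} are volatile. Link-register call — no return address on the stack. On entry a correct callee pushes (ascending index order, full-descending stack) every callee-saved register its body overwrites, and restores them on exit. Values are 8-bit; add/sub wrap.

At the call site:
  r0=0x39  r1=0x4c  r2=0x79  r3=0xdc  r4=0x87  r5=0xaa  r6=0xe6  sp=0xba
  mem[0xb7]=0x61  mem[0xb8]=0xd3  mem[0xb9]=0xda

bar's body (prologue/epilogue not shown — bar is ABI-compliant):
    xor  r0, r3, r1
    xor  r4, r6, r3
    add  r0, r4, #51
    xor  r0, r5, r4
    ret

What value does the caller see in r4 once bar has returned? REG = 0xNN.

REG = 0x87

prologue: push r4 → mem[0xb9]=0x87, sp=0xb9
body[0] xor  r0, r3, r1 → r0=0x90
body[1] xor  r4, r6, r3 → r4=0x3a
body[2] add  r0, r4, #51 → r0=0x6d
body[3] xor  r0, r5, r4 → r0=0x90
epilogue: pop r4=0x87, sp=0xba
r4 is callee-saved → restored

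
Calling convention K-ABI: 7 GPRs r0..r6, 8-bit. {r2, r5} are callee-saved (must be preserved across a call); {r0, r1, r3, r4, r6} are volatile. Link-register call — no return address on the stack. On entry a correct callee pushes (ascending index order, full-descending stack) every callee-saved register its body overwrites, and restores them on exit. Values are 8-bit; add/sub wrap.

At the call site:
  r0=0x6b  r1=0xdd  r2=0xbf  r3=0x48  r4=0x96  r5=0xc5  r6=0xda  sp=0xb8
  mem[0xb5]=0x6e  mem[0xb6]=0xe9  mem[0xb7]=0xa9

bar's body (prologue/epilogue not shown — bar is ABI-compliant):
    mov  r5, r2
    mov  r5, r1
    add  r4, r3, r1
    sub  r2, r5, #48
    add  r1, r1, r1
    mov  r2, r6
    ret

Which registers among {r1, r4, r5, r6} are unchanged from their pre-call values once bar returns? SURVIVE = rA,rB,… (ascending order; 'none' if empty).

prologue: push r2 → mem[0xb7]=0xbf, sp=0xb7
prologue: push r5 → mem[0xb6]=0xc5, sp=0xb6
body[0] mov  r5, r2 → r5=0xbf
body[1] mov  r5, r1 → r5=0xdd
body[2] add  r4, r3, r1 → r4=0x25
body[3] sub  r2, r5, #48 → r2=0xad
body[4] add  r1, r1, r1 → r1=0xba
body[5] mov  r2, r6 → r2=0xda
epilogue: pop r5=0xc5, sp=0xb7
epilogue: pop r2=0xbf, sp=0xb8
r1: caller-saved, written=True
r4: caller-saved, written=True
r5: callee-saved, written=True
r6: caller-saved, written=False

SURVIVE = r5,r6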